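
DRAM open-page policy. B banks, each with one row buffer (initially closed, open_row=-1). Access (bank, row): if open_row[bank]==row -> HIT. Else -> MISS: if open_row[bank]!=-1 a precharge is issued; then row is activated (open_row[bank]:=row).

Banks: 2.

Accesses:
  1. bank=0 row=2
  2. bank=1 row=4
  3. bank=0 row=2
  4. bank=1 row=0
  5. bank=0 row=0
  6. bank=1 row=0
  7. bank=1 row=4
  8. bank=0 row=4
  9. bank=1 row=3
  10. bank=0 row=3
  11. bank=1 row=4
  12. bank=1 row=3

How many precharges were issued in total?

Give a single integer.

Acc 1: bank0 row2 -> MISS (open row2); precharges=0
Acc 2: bank1 row4 -> MISS (open row4); precharges=0
Acc 3: bank0 row2 -> HIT
Acc 4: bank1 row0 -> MISS (open row0); precharges=1
Acc 5: bank0 row0 -> MISS (open row0); precharges=2
Acc 6: bank1 row0 -> HIT
Acc 7: bank1 row4 -> MISS (open row4); precharges=3
Acc 8: bank0 row4 -> MISS (open row4); precharges=4
Acc 9: bank1 row3 -> MISS (open row3); precharges=5
Acc 10: bank0 row3 -> MISS (open row3); precharges=6
Acc 11: bank1 row4 -> MISS (open row4); precharges=7
Acc 12: bank1 row3 -> MISS (open row3); precharges=8

Answer: 8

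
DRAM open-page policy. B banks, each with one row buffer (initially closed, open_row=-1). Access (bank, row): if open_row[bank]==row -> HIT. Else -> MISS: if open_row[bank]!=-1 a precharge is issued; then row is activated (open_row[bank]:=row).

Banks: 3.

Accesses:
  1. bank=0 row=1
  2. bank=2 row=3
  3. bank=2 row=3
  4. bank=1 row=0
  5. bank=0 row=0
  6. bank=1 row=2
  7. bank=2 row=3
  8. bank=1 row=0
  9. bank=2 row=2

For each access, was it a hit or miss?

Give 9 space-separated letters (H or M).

Answer: M M H M M M H M M

Derivation:
Acc 1: bank0 row1 -> MISS (open row1); precharges=0
Acc 2: bank2 row3 -> MISS (open row3); precharges=0
Acc 3: bank2 row3 -> HIT
Acc 4: bank1 row0 -> MISS (open row0); precharges=0
Acc 5: bank0 row0 -> MISS (open row0); precharges=1
Acc 6: bank1 row2 -> MISS (open row2); precharges=2
Acc 7: bank2 row3 -> HIT
Acc 8: bank1 row0 -> MISS (open row0); precharges=3
Acc 9: bank2 row2 -> MISS (open row2); precharges=4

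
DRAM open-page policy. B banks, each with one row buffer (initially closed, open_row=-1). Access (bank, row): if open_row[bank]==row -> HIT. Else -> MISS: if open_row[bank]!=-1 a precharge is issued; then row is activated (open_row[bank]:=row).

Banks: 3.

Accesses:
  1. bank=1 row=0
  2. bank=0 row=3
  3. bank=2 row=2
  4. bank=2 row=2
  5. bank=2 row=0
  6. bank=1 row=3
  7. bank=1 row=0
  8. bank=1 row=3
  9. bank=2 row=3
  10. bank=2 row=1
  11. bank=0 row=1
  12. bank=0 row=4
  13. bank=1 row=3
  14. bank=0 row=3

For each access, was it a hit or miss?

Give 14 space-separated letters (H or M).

Acc 1: bank1 row0 -> MISS (open row0); precharges=0
Acc 2: bank0 row3 -> MISS (open row3); precharges=0
Acc 3: bank2 row2 -> MISS (open row2); precharges=0
Acc 4: bank2 row2 -> HIT
Acc 5: bank2 row0 -> MISS (open row0); precharges=1
Acc 6: bank1 row3 -> MISS (open row3); precharges=2
Acc 7: bank1 row0 -> MISS (open row0); precharges=3
Acc 8: bank1 row3 -> MISS (open row3); precharges=4
Acc 9: bank2 row3 -> MISS (open row3); precharges=5
Acc 10: bank2 row1 -> MISS (open row1); precharges=6
Acc 11: bank0 row1 -> MISS (open row1); precharges=7
Acc 12: bank0 row4 -> MISS (open row4); precharges=8
Acc 13: bank1 row3 -> HIT
Acc 14: bank0 row3 -> MISS (open row3); precharges=9

Answer: M M M H M M M M M M M M H M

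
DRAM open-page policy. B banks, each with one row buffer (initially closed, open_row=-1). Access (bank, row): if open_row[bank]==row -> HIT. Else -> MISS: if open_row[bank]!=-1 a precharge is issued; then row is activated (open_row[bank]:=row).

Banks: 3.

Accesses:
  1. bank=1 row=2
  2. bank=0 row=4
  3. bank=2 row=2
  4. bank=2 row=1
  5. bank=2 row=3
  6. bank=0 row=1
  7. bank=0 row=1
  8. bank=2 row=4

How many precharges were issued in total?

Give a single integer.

Acc 1: bank1 row2 -> MISS (open row2); precharges=0
Acc 2: bank0 row4 -> MISS (open row4); precharges=0
Acc 3: bank2 row2 -> MISS (open row2); precharges=0
Acc 4: bank2 row1 -> MISS (open row1); precharges=1
Acc 5: bank2 row3 -> MISS (open row3); precharges=2
Acc 6: bank0 row1 -> MISS (open row1); precharges=3
Acc 7: bank0 row1 -> HIT
Acc 8: bank2 row4 -> MISS (open row4); precharges=4

Answer: 4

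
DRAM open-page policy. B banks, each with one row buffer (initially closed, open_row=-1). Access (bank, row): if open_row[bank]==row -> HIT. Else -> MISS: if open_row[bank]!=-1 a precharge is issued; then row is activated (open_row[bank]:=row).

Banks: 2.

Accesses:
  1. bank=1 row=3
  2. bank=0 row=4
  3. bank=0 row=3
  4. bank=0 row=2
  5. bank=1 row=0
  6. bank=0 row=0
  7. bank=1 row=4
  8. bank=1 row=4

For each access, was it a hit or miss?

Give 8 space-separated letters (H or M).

Answer: M M M M M M M H

Derivation:
Acc 1: bank1 row3 -> MISS (open row3); precharges=0
Acc 2: bank0 row4 -> MISS (open row4); precharges=0
Acc 3: bank0 row3 -> MISS (open row3); precharges=1
Acc 4: bank0 row2 -> MISS (open row2); precharges=2
Acc 5: bank1 row0 -> MISS (open row0); precharges=3
Acc 6: bank0 row0 -> MISS (open row0); precharges=4
Acc 7: bank1 row4 -> MISS (open row4); precharges=5
Acc 8: bank1 row4 -> HIT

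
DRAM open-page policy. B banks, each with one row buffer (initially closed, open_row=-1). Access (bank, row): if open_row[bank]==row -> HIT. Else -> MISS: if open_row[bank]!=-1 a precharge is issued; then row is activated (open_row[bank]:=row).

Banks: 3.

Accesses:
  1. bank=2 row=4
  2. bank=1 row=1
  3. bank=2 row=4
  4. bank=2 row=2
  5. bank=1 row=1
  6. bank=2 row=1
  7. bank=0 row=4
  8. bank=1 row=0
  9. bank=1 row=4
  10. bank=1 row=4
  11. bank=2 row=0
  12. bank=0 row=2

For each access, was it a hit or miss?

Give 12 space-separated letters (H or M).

Acc 1: bank2 row4 -> MISS (open row4); precharges=0
Acc 2: bank1 row1 -> MISS (open row1); precharges=0
Acc 3: bank2 row4 -> HIT
Acc 4: bank2 row2 -> MISS (open row2); precharges=1
Acc 5: bank1 row1 -> HIT
Acc 6: bank2 row1 -> MISS (open row1); precharges=2
Acc 7: bank0 row4 -> MISS (open row4); precharges=2
Acc 8: bank1 row0 -> MISS (open row0); precharges=3
Acc 9: bank1 row4 -> MISS (open row4); precharges=4
Acc 10: bank1 row4 -> HIT
Acc 11: bank2 row0 -> MISS (open row0); precharges=5
Acc 12: bank0 row2 -> MISS (open row2); precharges=6

Answer: M M H M H M M M M H M M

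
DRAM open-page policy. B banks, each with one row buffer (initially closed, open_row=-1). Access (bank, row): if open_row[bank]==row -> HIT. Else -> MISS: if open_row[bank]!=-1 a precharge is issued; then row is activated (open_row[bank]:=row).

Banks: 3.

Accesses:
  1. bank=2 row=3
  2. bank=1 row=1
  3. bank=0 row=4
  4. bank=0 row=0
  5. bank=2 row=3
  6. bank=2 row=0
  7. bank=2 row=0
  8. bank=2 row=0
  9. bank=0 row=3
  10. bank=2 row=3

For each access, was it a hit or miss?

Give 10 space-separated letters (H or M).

Answer: M M M M H M H H M M

Derivation:
Acc 1: bank2 row3 -> MISS (open row3); precharges=0
Acc 2: bank1 row1 -> MISS (open row1); precharges=0
Acc 3: bank0 row4 -> MISS (open row4); precharges=0
Acc 4: bank0 row0 -> MISS (open row0); precharges=1
Acc 5: bank2 row3 -> HIT
Acc 6: bank2 row0 -> MISS (open row0); precharges=2
Acc 7: bank2 row0 -> HIT
Acc 8: bank2 row0 -> HIT
Acc 9: bank0 row3 -> MISS (open row3); precharges=3
Acc 10: bank2 row3 -> MISS (open row3); precharges=4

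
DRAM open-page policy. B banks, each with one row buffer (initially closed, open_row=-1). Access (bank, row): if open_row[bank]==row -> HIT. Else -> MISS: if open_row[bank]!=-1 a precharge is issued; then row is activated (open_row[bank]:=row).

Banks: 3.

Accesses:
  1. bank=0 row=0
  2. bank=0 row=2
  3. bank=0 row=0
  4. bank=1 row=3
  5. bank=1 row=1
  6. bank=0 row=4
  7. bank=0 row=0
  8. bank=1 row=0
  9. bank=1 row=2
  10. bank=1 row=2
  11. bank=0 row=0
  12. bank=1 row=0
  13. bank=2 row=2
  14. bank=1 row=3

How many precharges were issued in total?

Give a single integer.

Acc 1: bank0 row0 -> MISS (open row0); precharges=0
Acc 2: bank0 row2 -> MISS (open row2); precharges=1
Acc 3: bank0 row0 -> MISS (open row0); precharges=2
Acc 4: bank1 row3 -> MISS (open row3); precharges=2
Acc 5: bank1 row1 -> MISS (open row1); precharges=3
Acc 6: bank0 row4 -> MISS (open row4); precharges=4
Acc 7: bank0 row0 -> MISS (open row0); precharges=5
Acc 8: bank1 row0 -> MISS (open row0); precharges=6
Acc 9: bank1 row2 -> MISS (open row2); precharges=7
Acc 10: bank1 row2 -> HIT
Acc 11: bank0 row0 -> HIT
Acc 12: bank1 row0 -> MISS (open row0); precharges=8
Acc 13: bank2 row2 -> MISS (open row2); precharges=8
Acc 14: bank1 row3 -> MISS (open row3); precharges=9

Answer: 9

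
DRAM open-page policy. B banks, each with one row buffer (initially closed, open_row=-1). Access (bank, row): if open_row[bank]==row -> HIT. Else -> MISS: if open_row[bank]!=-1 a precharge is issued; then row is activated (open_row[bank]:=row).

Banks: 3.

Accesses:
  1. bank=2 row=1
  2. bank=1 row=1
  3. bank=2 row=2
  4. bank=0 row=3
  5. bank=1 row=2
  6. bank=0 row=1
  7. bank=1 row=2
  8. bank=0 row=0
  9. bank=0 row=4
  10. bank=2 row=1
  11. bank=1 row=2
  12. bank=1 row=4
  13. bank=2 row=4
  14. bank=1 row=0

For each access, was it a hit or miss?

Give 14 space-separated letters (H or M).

Acc 1: bank2 row1 -> MISS (open row1); precharges=0
Acc 2: bank1 row1 -> MISS (open row1); precharges=0
Acc 3: bank2 row2 -> MISS (open row2); precharges=1
Acc 4: bank0 row3 -> MISS (open row3); precharges=1
Acc 5: bank1 row2 -> MISS (open row2); precharges=2
Acc 6: bank0 row1 -> MISS (open row1); precharges=3
Acc 7: bank1 row2 -> HIT
Acc 8: bank0 row0 -> MISS (open row0); precharges=4
Acc 9: bank0 row4 -> MISS (open row4); precharges=5
Acc 10: bank2 row1 -> MISS (open row1); precharges=6
Acc 11: bank1 row2 -> HIT
Acc 12: bank1 row4 -> MISS (open row4); precharges=7
Acc 13: bank2 row4 -> MISS (open row4); precharges=8
Acc 14: bank1 row0 -> MISS (open row0); precharges=9

Answer: M M M M M M H M M M H M M M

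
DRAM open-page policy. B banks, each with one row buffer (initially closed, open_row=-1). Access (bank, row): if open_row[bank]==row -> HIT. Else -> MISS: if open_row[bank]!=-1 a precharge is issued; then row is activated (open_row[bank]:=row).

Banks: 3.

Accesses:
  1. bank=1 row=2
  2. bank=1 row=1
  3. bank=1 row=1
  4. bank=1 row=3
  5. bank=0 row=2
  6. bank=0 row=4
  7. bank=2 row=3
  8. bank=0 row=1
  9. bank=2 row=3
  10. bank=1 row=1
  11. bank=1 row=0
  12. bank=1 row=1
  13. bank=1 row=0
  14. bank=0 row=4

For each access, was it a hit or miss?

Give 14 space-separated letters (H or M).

Answer: M M H M M M M M H M M M M M

Derivation:
Acc 1: bank1 row2 -> MISS (open row2); precharges=0
Acc 2: bank1 row1 -> MISS (open row1); precharges=1
Acc 3: bank1 row1 -> HIT
Acc 4: bank1 row3 -> MISS (open row3); precharges=2
Acc 5: bank0 row2 -> MISS (open row2); precharges=2
Acc 6: bank0 row4 -> MISS (open row4); precharges=3
Acc 7: bank2 row3 -> MISS (open row3); precharges=3
Acc 8: bank0 row1 -> MISS (open row1); precharges=4
Acc 9: bank2 row3 -> HIT
Acc 10: bank1 row1 -> MISS (open row1); precharges=5
Acc 11: bank1 row0 -> MISS (open row0); precharges=6
Acc 12: bank1 row1 -> MISS (open row1); precharges=7
Acc 13: bank1 row0 -> MISS (open row0); precharges=8
Acc 14: bank0 row4 -> MISS (open row4); precharges=9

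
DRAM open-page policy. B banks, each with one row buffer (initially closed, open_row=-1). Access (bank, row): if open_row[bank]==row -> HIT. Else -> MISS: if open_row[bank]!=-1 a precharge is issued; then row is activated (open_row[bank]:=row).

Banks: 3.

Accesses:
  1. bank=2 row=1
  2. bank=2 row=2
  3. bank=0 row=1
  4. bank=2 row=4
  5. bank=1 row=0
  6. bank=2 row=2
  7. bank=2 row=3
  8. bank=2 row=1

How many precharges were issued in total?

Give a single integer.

Acc 1: bank2 row1 -> MISS (open row1); precharges=0
Acc 2: bank2 row2 -> MISS (open row2); precharges=1
Acc 3: bank0 row1 -> MISS (open row1); precharges=1
Acc 4: bank2 row4 -> MISS (open row4); precharges=2
Acc 5: bank1 row0 -> MISS (open row0); precharges=2
Acc 6: bank2 row2 -> MISS (open row2); precharges=3
Acc 7: bank2 row3 -> MISS (open row3); precharges=4
Acc 8: bank2 row1 -> MISS (open row1); precharges=5

Answer: 5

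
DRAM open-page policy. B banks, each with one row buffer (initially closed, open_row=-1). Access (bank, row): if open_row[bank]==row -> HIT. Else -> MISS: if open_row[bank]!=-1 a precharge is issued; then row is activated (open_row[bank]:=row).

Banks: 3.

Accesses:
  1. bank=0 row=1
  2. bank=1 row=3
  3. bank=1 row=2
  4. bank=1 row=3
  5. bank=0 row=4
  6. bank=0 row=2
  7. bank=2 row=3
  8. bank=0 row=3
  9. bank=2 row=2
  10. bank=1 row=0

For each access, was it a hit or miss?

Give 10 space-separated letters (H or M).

Acc 1: bank0 row1 -> MISS (open row1); precharges=0
Acc 2: bank1 row3 -> MISS (open row3); precharges=0
Acc 3: bank1 row2 -> MISS (open row2); precharges=1
Acc 4: bank1 row3 -> MISS (open row3); precharges=2
Acc 5: bank0 row4 -> MISS (open row4); precharges=3
Acc 6: bank0 row2 -> MISS (open row2); precharges=4
Acc 7: bank2 row3 -> MISS (open row3); precharges=4
Acc 8: bank0 row3 -> MISS (open row3); precharges=5
Acc 9: bank2 row2 -> MISS (open row2); precharges=6
Acc 10: bank1 row0 -> MISS (open row0); precharges=7

Answer: M M M M M M M M M M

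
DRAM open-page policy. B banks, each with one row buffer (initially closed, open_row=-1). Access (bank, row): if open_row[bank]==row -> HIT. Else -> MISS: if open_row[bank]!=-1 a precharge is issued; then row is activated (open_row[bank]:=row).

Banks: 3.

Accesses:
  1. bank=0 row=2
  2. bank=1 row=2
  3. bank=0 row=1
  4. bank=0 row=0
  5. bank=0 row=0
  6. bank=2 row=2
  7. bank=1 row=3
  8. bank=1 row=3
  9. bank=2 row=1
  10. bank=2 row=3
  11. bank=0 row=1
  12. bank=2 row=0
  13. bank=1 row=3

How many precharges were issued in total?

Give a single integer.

Acc 1: bank0 row2 -> MISS (open row2); precharges=0
Acc 2: bank1 row2 -> MISS (open row2); precharges=0
Acc 3: bank0 row1 -> MISS (open row1); precharges=1
Acc 4: bank0 row0 -> MISS (open row0); precharges=2
Acc 5: bank0 row0 -> HIT
Acc 6: bank2 row2 -> MISS (open row2); precharges=2
Acc 7: bank1 row3 -> MISS (open row3); precharges=3
Acc 8: bank1 row3 -> HIT
Acc 9: bank2 row1 -> MISS (open row1); precharges=4
Acc 10: bank2 row3 -> MISS (open row3); precharges=5
Acc 11: bank0 row1 -> MISS (open row1); precharges=6
Acc 12: bank2 row0 -> MISS (open row0); precharges=7
Acc 13: bank1 row3 -> HIT

Answer: 7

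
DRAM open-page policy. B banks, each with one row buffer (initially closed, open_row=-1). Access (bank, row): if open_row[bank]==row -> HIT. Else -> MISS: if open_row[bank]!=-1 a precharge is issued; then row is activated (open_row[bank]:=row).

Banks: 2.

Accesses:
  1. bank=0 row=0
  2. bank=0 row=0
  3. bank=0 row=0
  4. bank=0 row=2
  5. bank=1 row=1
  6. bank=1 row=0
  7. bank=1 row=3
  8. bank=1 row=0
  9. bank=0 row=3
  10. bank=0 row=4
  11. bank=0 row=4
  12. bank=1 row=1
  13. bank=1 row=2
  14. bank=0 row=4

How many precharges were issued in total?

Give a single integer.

Answer: 8

Derivation:
Acc 1: bank0 row0 -> MISS (open row0); precharges=0
Acc 2: bank0 row0 -> HIT
Acc 3: bank0 row0 -> HIT
Acc 4: bank0 row2 -> MISS (open row2); precharges=1
Acc 5: bank1 row1 -> MISS (open row1); precharges=1
Acc 6: bank1 row0 -> MISS (open row0); precharges=2
Acc 7: bank1 row3 -> MISS (open row3); precharges=3
Acc 8: bank1 row0 -> MISS (open row0); precharges=4
Acc 9: bank0 row3 -> MISS (open row3); precharges=5
Acc 10: bank0 row4 -> MISS (open row4); precharges=6
Acc 11: bank0 row4 -> HIT
Acc 12: bank1 row1 -> MISS (open row1); precharges=7
Acc 13: bank1 row2 -> MISS (open row2); precharges=8
Acc 14: bank0 row4 -> HIT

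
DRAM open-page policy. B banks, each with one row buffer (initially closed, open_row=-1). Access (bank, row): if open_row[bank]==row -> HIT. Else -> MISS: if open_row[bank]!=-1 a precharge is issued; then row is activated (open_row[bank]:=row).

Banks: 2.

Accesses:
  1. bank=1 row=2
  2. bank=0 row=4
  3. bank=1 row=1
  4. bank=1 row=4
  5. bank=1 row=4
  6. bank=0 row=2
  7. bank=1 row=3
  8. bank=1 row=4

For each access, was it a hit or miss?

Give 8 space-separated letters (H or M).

Acc 1: bank1 row2 -> MISS (open row2); precharges=0
Acc 2: bank0 row4 -> MISS (open row4); precharges=0
Acc 3: bank1 row1 -> MISS (open row1); precharges=1
Acc 4: bank1 row4 -> MISS (open row4); precharges=2
Acc 5: bank1 row4 -> HIT
Acc 6: bank0 row2 -> MISS (open row2); precharges=3
Acc 7: bank1 row3 -> MISS (open row3); precharges=4
Acc 8: bank1 row4 -> MISS (open row4); precharges=5

Answer: M M M M H M M M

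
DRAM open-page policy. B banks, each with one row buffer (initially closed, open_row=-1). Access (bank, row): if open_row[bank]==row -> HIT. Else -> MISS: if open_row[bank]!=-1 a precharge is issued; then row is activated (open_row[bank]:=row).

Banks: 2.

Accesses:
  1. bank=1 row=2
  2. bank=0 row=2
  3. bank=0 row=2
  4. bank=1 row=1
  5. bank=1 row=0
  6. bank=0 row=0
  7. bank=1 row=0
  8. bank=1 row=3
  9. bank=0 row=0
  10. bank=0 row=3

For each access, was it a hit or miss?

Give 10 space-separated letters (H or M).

Acc 1: bank1 row2 -> MISS (open row2); precharges=0
Acc 2: bank0 row2 -> MISS (open row2); precharges=0
Acc 3: bank0 row2 -> HIT
Acc 4: bank1 row1 -> MISS (open row1); precharges=1
Acc 5: bank1 row0 -> MISS (open row0); precharges=2
Acc 6: bank0 row0 -> MISS (open row0); precharges=3
Acc 7: bank1 row0 -> HIT
Acc 8: bank1 row3 -> MISS (open row3); precharges=4
Acc 9: bank0 row0 -> HIT
Acc 10: bank0 row3 -> MISS (open row3); precharges=5

Answer: M M H M M M H M H M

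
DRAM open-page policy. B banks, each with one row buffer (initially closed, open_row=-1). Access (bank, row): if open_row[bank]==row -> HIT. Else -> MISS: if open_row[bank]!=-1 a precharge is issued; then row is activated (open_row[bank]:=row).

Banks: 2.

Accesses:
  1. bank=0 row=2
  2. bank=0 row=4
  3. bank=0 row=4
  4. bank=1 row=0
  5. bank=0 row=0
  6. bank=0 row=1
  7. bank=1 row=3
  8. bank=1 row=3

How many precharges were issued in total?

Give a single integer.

Answer: 4

Derivation:
Acc 1: bank0 row2 -> MISS (open row2); precharges=0
Acc 2: bank0 row4 -> MISS (open row4); precharges=1
Acc 3: bank0 row4 -> HIT
Acc 4: bank1 row0 -> MISS (open row0); precharges=1
Acc 5: bank0 row0 -> MISS (open row0); precharges=2
Acc 6: bank0 row1 -> MISS (open row1); precharges=3
Acc 7: bank1 row3 -> MISS (open row3); precharges=4
Acc 8: bank1 row3 -> HIT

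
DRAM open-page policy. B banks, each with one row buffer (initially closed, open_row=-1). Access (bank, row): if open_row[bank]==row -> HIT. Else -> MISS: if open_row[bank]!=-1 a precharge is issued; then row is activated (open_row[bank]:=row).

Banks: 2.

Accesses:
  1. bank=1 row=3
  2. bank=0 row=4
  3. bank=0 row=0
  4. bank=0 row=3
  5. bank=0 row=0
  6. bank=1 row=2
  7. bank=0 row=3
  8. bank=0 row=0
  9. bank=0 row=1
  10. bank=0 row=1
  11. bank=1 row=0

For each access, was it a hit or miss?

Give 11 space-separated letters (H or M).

Acc 1: bank1 row3 -> MISS (open row3); precharges=0
Acc 2: bank0 row4 -> MISS (open row4); precharges=0
Acc 3: bank0 row0 -> MISS (open row0); precharges=1
Acc 4: bank0 row3 -> MISS (open row3); precharges=2
Acc 5: bank0 row0 -> MISS (open row0); precharges=3
Acc 6: bank1 row2 -> MISS (open row2); precharges=4
Acc 7: bank0 row3 -> MISS (open row3); precharges=5
Acc 8: bank0 row0 -> MISS (open row0); precharges=6
Acc 9: bank0 row1 -> MISS (open row1); precharges=7
Acc 10: bank0 row1 -> HIT
Acc 11: bank1 row0 -> MISS (open row0); precharges=8

Answer: M M M M M M M M M H M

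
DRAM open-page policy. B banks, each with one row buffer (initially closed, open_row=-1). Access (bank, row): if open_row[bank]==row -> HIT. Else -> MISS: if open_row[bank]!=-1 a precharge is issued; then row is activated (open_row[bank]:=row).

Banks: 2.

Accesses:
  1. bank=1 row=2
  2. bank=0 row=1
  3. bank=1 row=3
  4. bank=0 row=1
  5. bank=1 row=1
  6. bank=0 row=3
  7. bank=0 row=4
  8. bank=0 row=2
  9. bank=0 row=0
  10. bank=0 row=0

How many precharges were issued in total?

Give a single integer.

Answer: 6

Derivation:
Acc 1: bank1 row2 -> MISS (open row2); precharges=0
Acc 2: bank0 row1 -> MISS (open row1); precharges=0
Acc 3: bank1 row3 -> MISS (open row3); precharges=1
Acc 4: bank0 row1 -> HIT
Acc 5: bank1 row1 -> MISS (open row1); precharges=2
Acc 6: bank0 row3 -> MISS (open row3); precharges=3
Acc 7: bank0 row4 -> MISS (open row4); precharges=4
Acc 8: bank0 row2 -> MISS (open row2); precharges=5
Acc 9: bank0 row0 -> MISS (open row0); precharges=6
Acc 10: bank0 row0 -> HIT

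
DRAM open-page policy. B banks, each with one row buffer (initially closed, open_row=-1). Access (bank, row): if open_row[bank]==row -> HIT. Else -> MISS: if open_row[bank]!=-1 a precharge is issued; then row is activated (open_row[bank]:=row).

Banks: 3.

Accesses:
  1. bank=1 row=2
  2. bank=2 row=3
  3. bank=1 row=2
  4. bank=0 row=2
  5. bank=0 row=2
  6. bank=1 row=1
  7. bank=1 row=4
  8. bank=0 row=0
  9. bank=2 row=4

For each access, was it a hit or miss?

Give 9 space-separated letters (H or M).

Answer: M M H M H M M M M

Derivation:
Acc 1: bank1 row2 -> MISS (open row2); precharges=0
Acc 2: bank2 row3 -> MISS (open row3); precharges=0
Acc 3: bank1 row2 -> HIT
Acc 4: bank0 row2 -> MISS (open row2); precharges=0
Acc 5: bank0 row2 -> HIT
Acc 6: bank1 row1 -> MISS (open row1); precharges=1
Acc 7: bank1 row4 -> MISS (open row4); precharges=2
Acc 8: bank0 row0 -> MISS (open row0); precharges=3
Acc 9: bank2 row4 -> MISS (open row4); precharges=4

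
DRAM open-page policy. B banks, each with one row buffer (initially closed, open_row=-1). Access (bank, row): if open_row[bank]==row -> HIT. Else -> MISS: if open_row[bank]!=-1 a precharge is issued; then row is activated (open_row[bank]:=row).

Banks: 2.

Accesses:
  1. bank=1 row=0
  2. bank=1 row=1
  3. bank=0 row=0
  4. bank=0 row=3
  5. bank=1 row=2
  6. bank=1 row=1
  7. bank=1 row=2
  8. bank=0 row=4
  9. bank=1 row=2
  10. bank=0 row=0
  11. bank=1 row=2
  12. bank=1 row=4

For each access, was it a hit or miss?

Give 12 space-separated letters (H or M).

Acc 1: bank1 row0 -> MISS (open row0); precharges=0
Acc 2: bank1 row1 -> MISS (open row1); precharges=1
Acc 3: bank0 row0 -> MISS (open row0); precharges=1
Acc 4: bank0 row3 -> MISS (open row3); precharges=2
Acc 5: bank1 row2 -> MISS (open row2); precharges=3
Acc 6: bank1 row1 -> MISS (open row1); precharges=4
Acc 7: bank1 row2 -> MISS (open row2); precharges=5
Acc 8: bank0 row4 -> MISS (open row4); precharges=6
Acc 9: bank1 row2 -> HIT
Acc 10: bank0 row0 -> MISS (open row0); precharges=7
Acc 11: bank1 row2 -> HIT
Acc 12: bank1 row4 -> MISS (open row4); precharges=8

Answer: M M M M M M M M H M H M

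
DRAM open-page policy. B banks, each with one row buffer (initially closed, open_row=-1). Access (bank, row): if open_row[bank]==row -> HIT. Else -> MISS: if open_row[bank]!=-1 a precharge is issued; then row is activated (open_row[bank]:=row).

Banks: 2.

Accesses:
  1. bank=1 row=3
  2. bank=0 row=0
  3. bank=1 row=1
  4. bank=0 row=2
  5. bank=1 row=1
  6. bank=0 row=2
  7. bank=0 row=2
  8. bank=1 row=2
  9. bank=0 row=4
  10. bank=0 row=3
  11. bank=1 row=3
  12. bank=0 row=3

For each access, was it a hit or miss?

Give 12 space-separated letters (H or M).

Acc 1: bank1 row3 -> MISS (open row3); precharges=0
Acc 2: bank0 row0 -> MISS (open row0); precharges=0
Acc 3: bank1 row1 -> MISS (open row1); precharges=1
Acc 4: bank0 row2 -> MISS (open row2); precharges=2
Acc 5: bank1 row1 -> HIT
Acc 6: bank0 row2 -> HIT
Acc 7: bank0 row2 -> HIT
Acc 8: bank1 row2 -> MISS (open row2); precharges=3
Acc 9: bank0 row4 -> MISS (open row4); precharges=4
Acc 10: bank0 row3 -> MISS (open row3); precharges=5
Acc 11: bank1 row3 -> MISS (open row3); precharges=6
Acc 12: bank0 row3 -> HIT

Answer: M M M M H H H M M M M H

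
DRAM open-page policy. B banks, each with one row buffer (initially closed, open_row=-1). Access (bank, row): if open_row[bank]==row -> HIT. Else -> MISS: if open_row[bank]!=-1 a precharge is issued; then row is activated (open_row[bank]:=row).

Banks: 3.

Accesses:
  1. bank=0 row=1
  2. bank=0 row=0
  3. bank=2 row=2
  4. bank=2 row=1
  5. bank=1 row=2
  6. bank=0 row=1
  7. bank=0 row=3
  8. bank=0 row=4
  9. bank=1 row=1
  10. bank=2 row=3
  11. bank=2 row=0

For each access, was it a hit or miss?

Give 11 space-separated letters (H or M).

Answer: M M M M M M M M M M M

Derivation:
Acc 1: bank0 row1 -> MISS (open row1); precharges=0
Acc 2: bank0 row0 -> MISS (open row0); precharges=1
Acc 3: bank2 row2 -> MISS (open row2); precharges=1
Acc 4: bank2 row1 -> MISS (open row1); precharges=2
Acc 5: bank1 row2 -> MISS (open row2); precharges=2
Acc 6: bank0 row1 -> MISS (open row1); precharges=3
Acc 7: bank0 row3 -> MISS (open row3); precharges=4
Acc 8: bank0 row4 -> MISS (open row4); precharges=5
Acc 9: bank1 row1 -> MISS (open row1); precharges=6
Acc 10: bank2 row3 -> MISS (open row3); precharges=7
Acc 11: bank2 row0 -> MISS (open row0); precharges=8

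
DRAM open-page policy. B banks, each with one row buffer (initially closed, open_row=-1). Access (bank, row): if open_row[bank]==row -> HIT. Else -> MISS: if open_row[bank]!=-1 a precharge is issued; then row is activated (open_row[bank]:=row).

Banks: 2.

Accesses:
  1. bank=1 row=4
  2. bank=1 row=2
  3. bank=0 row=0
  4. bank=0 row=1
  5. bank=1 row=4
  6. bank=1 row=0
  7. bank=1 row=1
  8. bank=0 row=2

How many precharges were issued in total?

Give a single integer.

Answer: 6

Derivation:
Acc 1: bank1 row4 -> MISS (open row4); precharges=0
Acc 2: bank1 row2 -> MISS (open row2); precharges=1
Acc 3: bank0 row0 -> MISS (open row0); precharges=1
Acc 4: bank0 row1 -> MISS (open row1); precharges=2
Acc 5: bank1 row4 -> MISS (open row4); precharges=3
Acc 6: bank1 row0 -> MISS (open row0); precharges=4
Acc 7: bank1 row1 -> MISS (open row1); precharges=5
Acc 8: bank0 row2 -> MISS (open row2); precharges=6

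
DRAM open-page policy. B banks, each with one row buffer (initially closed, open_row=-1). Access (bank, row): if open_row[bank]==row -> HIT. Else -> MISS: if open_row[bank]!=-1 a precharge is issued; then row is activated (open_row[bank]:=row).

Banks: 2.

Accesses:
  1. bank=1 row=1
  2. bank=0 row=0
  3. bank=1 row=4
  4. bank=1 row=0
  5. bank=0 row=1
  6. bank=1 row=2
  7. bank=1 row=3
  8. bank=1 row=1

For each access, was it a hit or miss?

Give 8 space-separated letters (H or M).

Answer: M M M M M M M M

Derivation:
Acc 1: bank1 row1 -> MISS (open row1); precharges=0
Acc 2: bank0 row0 -> MISS (open row0); precharges=0
Acc 3: bank1 row4 -> MISS (open row4); precharges=1
Acc 4: bank1 row0 -> MISS (open row0); precharges=2
Acc 5: bank0 row1 -> MISS (open row1); precharges=3
Acc 6: bank1 row2 -> MISS (open row2); precharges=4
Acc 7: bank1 row3 -> MISS (open row3); precharges=5
Acc 8: bank1 row1 -> MISS (open row1); precharges=6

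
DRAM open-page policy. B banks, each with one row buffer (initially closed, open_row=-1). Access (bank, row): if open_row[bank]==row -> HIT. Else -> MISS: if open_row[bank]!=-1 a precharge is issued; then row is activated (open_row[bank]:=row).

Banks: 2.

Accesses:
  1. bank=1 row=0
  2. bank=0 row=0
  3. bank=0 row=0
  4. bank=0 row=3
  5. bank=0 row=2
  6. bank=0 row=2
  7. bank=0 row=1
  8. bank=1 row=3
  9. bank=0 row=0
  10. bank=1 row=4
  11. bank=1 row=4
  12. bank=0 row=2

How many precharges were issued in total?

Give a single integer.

Acc 1: bank1 row0 -> MISS (open row0); precharges=0
Acc 2: bank0 row0 -> MISS (open row0); precharges=0
Acc 3: bank0 row0 -> HIT
Acc 4: bank0 row3 -> MISS (open row3); precharges=1
Acc 5: bank0 row2 -> MISS (open row2); precharges=2
Acc 6: bank0 row2 -> HIT
Acc 7: bank0 row1 -> MISS (open row1); precharges=3
Acc 8: bank1 row3 -> MISS (open row3); precharges=4
Acc 9: bank0 row0 -> MISS (open row0); precharges=5
Acc 10: bank1 row4 -> MISS (open row4); precharges=6
Acc 11: bank1 row4 -> HIT
Acc 12: bank0 row2 -> MISS (open row2); precharges=7

Answer: 7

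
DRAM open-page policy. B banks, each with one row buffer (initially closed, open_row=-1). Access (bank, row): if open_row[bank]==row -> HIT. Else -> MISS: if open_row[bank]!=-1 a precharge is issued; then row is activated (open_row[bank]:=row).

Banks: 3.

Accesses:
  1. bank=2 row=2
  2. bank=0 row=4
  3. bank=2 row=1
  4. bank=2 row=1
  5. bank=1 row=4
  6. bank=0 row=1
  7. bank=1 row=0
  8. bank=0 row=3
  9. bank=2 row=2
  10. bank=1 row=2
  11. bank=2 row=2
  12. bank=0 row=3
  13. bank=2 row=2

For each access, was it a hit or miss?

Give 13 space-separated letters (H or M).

Acc 1: bank2 row2 -> MISS (open row2); precharges=0
Acc 2: bank0 row4 -> MISS (open row4); precharges=0
Acc 3: bank2 row1 -> MISS (open row1); precharges=1
Acc 4: bank2 row1 -> HIT
Acc 5: bank1 row4 -> MISS (open row4); precharges=1
Acc 6: bank0 row1 -> MISS (open row1); precharges=2
Acc 7: bank1 row0 -> MISS (open row0); precharges=3
Acc 8: bank0 row3 -> MISS (open row3); precharges=4
Acc 9: bank2 row2 -> MISS (open row2); precharges=5
Acc 10: bank1 row2 -> MISS (open row2); precharges=6
Acc 11: bank2 row2 -> HIT
Acc 12: bank0 row3 -> HIT
Acc 13: bank2 row2 -> HIT

Answer: M M M H M M M M M M H H H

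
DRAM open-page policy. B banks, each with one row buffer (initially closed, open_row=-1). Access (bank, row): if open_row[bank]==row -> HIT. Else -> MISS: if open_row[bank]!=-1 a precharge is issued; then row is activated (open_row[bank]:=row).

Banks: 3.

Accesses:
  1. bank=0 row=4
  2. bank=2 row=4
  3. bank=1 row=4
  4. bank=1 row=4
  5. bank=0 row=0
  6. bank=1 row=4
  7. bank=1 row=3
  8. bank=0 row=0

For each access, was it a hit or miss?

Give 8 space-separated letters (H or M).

Acc 1: bank0 row4 -> MISS (open row4); precharges=0
Acc 2: bank2 row4 -> MISS (open row4); precharges=0
Acc 3: bank1 row4 -> MISS (open row4); precharges=0
Acc 4: bank1 row4 -> HIT
Acc 5: bank0 row0 -> MISS (open row0); precharges=1
Acc 6: bank1 row4 -> HIT
Acc 7: bank1 row3 -> MISS (open row3); precharges=2
Acc 8: bank0 row0 -> HIT

Answer: M M M H M H M H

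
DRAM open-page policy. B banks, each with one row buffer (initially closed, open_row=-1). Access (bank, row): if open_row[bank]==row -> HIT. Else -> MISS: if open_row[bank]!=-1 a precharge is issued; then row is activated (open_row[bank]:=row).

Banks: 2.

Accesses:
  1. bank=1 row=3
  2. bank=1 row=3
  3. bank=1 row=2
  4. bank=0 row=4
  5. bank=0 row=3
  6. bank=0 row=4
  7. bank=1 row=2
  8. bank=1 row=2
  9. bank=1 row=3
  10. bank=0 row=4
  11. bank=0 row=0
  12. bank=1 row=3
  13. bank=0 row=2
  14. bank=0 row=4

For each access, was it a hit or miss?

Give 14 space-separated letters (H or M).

Answer: M H M M M M H H M H M H M M

Derivation:
Acc 1: bank1 row3 -> MISS (open row3); precharges=0
Acc 2: bank1 row3 -> HIT
Acc 3: bank1 row2 -> MISS (open row2); precharges=1
Acc 4: bank0 row4 -> MISS (open row4); precharges=1
Acc 5: bank0 row3 -> MISS (open row3); precharges=2
Acc 6: bank0 row4 -> MISS (open row4); precharges=3
Acc 7: bank1 row2 -> HIT
Acc 8: bank1 row2 -> HIT
Acc 9: bank1 row3 -> MISS (open row3); precharges=4
Acc 10: bank0 row4 -> HIT
Acc 11: bank0 row0 -> MISS (open row0); precharges=5
Acc 12: bank1 row3 -> HIT
Acc 13: bank0 row2 -> MISS (open row2); precharges=6
Acc 14: bank0 row4 -> MISS (open row4); precharges=7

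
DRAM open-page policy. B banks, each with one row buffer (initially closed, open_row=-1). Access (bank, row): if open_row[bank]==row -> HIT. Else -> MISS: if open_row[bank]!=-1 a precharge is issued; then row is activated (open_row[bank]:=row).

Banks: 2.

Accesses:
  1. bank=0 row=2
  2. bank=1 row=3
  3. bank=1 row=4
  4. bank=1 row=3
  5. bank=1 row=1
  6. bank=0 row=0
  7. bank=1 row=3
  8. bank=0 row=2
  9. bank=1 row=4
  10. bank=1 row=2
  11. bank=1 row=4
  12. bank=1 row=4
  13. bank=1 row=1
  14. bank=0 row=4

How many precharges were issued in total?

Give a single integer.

Acc 1: bank0 row2 -> MISS (open row2); precharges=0
Acc 2: bank1 row3 -> MISS (open row3); precharges=0
Acc 3: bank1 row4 -> MISS (open row4); precharges=1
Acc 4: bank1 row3 -> MISS (open row3); precharges=2
Acc 5: bank1 row1 -> MISS (open row1); precharges=3
Acc 6: bank0 row0 -> MISS (open row0); precharges=4
Acc 7: bank1 row3 -> MISS (open row3); precharges=5
Acc 8: bank0 row2 -> MISS (open row2); precharges=6
Acc 9: bank1 row4 -> MISS (open row4); precharges=7
Acc 10: bank1 row2 -> MISS (open row2); precharges=8
Acc 11: bank1 row4 -> MISS (open row4); precharges=9
Acc 12: bank1 row4 -> HIT
Acc 13: bank1 row1 -> MISS (open row1); precharges=10
Acc 14: bank0 row4 -> MISS (open row4); precharges=11

Answer: 11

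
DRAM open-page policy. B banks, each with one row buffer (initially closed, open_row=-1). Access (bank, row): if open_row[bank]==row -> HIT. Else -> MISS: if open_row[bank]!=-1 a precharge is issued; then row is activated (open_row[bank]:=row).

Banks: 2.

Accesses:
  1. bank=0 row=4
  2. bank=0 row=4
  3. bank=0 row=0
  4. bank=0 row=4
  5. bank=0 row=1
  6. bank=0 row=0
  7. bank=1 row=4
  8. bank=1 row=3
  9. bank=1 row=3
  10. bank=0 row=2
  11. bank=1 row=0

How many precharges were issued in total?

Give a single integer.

Answer: 7

Derivation:
Acc 1: bank0 row4 -> MISS (open row4); precharges=0
Acc 2: bank0 row4 -> HIT
Acc 3: bank0 row0 -> MISS (open row0); precharges=1
Acc 4: bank0 row4 -> MISS (open row4); precharges=2
Acc 5: bank0 row1 -> MISS (open row1); precharges=3
Acc 6: bank0 row0 -> MISS (open row0); precharges=4
Acc 7: bank1 row4 -> MISS (open row4); precharges=4
Acc 8: bank1 row3 -> MISS (open row3); precharges=5
Acc 9: bank1 row3 -> HIT
Acc 10: bank0 row2 -> MISS (open row2); precharges=6
Acc 11: bank1 row0 -> MISS (open row0); precharges=7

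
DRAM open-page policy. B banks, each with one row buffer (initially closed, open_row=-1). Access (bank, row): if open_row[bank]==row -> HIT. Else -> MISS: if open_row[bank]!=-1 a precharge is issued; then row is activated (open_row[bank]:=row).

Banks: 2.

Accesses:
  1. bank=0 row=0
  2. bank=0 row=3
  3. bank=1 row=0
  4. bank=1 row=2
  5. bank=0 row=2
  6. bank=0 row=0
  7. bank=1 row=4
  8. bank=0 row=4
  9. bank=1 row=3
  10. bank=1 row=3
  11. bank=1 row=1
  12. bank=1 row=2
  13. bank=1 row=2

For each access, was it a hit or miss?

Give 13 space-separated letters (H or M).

Acc 1: bank0 row0 -> MISS (open row0); precharges=0
Acc 2: bank0 row3 -> MISS (open row3); precharges=1
Acc 3: bank1 row0 -> MISS (open row0); precharges=1
Acc 4: bank1 row2 -> MISS (open row2); precharges=2
Acc 5: bank0 row2 -> MISS (open row2); precharges=3
Acc 6: bank0 row0 -> MISS (open row0); precharges=4
Acc 7: bank1 row4 -> MISS (open row4); precharges=5
Acc 8: bank0 row4 -> MISS (open row4); precharges=6
Acc 9: bank1 row3 -> MISS (open row3); precharges=7
Acc 10: bank1 row3 -> HIT
Acc 11: bank1 row1 -> MISS (open row1); precharges=8
Acc 12: bank1 row2 -> MISS (open row2); precharges=9
Acc 13: bank1 row2 -> HIT

Answer: M M M M M M M M M H M M H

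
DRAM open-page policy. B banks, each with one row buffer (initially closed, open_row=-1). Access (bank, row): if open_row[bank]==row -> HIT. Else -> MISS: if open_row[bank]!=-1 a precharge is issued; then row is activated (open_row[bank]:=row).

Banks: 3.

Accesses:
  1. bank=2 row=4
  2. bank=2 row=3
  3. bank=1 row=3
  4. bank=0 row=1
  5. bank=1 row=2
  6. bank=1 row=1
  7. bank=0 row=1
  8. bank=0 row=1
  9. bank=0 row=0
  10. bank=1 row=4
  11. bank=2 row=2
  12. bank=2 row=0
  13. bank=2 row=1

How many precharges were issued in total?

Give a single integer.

Acc 1: bank2 row4 -> MISS (open row4); precharges=0
Acc 2: bank2 row3 -> MISS (open row3); precharges=1
Acc 3: bank1 row3 -> MISS (open row3); precharges=1
Acc 4: bank0 row1 -> MISS (open row1); precharges=1
Acc 5: bank1 row2 -> MISS (open row2); precharges=2
Acc 6: bank1 row1 -> MISS (open row1); precharges=3
Acc 7: bank0 row1 -> HIT
Acc 8: bank0 row1 -> HIT
Acc 9: bank0 row0 -> MISS (open row0); precharges=4
Acc 10: bank1 row4 -> MISS (open row4); precharges=5
Acc 11: bank2 row2 -> MISS (open row2); precharges=6
Acc 12: bank2 row0 -> MISS (open row0); precharges=7
Acc 13: bank2 row1 -> MISS (open row1); precharges=8

Answer: 8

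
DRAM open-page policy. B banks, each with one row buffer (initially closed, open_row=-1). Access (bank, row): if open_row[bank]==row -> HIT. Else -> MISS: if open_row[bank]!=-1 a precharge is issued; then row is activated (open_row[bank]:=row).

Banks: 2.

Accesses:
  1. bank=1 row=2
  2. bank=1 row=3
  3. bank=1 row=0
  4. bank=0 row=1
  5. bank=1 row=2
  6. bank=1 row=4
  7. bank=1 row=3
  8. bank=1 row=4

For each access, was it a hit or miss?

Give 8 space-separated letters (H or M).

Answer: M M M M M M M M

Derivation:
Acc 1: bank1 row2 -> MISS (open row2); precharges=0
Acc 2: bank1 row3 -> MISS (open row3); precharges=1
Acc 3: bank1 row0 -> MISS (open row0); precharges=2
Acc 4: bank0 row1 -> MISS (open row1); precharges=2
Acc 5: bank1 row2 -> MISS (open row2); precharges=3
Acc 6: bank1 row4 -> MISS (open row4); precharges=4
Acc 7: bank1 row3 -> MISS (open row3); precharges=5
Acc 8: bank1 row4 -> MISS (open row4); precharges=6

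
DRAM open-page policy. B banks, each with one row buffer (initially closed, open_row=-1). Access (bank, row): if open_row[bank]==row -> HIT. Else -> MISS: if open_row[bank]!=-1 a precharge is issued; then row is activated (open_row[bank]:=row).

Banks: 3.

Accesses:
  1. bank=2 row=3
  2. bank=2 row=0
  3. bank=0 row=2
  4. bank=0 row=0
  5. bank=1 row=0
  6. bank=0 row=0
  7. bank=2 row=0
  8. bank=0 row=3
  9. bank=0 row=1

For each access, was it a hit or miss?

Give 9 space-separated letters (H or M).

Answer: M M M M M H H M M

Derivation:
Acc 1: bank2 row3 -> MISS (open row3); precharges=0
Acc 2: bank2 row0 -> MISS (open row0); precharges=1
Acc 3: bank0 row2 -> MISS (open row2); precharges=1
Acc 4: bank0 row0 -> MISS (open row0); precharges=2
Acc 5: bank1 row0 -> MISS (open row0); precharges=2
Acc 6: bank0 row0 -> HIT
Acc 7: bank2 row0 -> HIT
Acc 8: bank0 row3 -> MISS (open row3); precharges=3
Acc 9: bank0 row1 -> MISS (open row1); precharges=4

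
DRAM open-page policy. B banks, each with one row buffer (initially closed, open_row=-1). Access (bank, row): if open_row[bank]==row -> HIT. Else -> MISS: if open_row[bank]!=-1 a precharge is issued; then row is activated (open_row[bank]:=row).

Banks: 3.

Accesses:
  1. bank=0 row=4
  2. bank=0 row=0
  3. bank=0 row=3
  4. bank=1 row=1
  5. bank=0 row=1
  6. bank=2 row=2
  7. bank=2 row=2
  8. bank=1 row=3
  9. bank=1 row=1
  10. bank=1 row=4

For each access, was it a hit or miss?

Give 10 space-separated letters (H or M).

Acc 1: bank0 row4 -> MISS (open row4); precharges=0
Acc 2: bank0 row0 -> MISS (open row0); precharges=1
Acc 3: bank0 row3 -> MISS (open row3); precharges=2
Acc 4: bank1 row1 -> MISS (open row1); precharges=2
Acc 5: bank0 row1 -> MISS (open row1); precharges=3
Acc 6: bank2 row2 -> MISS (open row2); precharges=3
Acc 7: bank2 row2 -> HIT
Acc 8: bank1 row3 -> MISS (open row3); precharges=4
Acc 9: bank1 row1 -> MISS (open row1); precharges=5
Acc 10: bank1 row4 -> MISS (open row4); precharges=6

Answer: M M M M M M H M M M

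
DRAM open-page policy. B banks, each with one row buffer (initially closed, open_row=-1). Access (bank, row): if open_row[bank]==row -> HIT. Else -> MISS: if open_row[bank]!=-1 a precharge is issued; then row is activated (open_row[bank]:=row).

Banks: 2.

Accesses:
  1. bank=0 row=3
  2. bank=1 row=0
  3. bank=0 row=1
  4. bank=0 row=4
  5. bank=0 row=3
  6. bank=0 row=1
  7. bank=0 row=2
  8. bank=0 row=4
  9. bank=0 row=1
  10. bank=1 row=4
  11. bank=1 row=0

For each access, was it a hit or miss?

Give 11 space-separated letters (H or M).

Acc 1: bank0 row3 -> MISS (open row3); precharges=0
Acc 2: bank1 row0 -> MISS (open row0); precharges=0
Acc 3: bank0 row1 -> MISS (open row1); precharges=1
Acc 4: bank0 row4 -> MISS (open row4); precharges=2
Acc 5: bank0 row3 -> MISS (open row3); precharges=3
Acc 6: bank0 row1 -> MISS (open row1); precharges=4
Acc 7: bank0 row2 -> MISS (open row2); precharges=5
Acc 8: bank0 row4 -> MISS (open row4); precharges=6
Acc 9: bank0 row1 -> MISS (open row1); precharges=7
Acc 10: bank1 row4 -> MISS (open row4); precharges=8
Acc 11: bank1 row0 -> MISS (open row0); precharges=9

Answer: M M M M M M M M M M M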